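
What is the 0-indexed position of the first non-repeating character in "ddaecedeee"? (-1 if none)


Input: ddaecedeee
Character frequencies:
  'a': 1
  'c': 1
  'd': 3
  'e': 5
Scanning left to right for freq == 1:
  Position 0 ('d'): freq=3, skip
  Position 1 ('d'): freq=3, skip
  Position 2 ('a'): unique! => answer = 2

2


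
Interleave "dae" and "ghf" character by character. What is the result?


Interleaving "dae" and "ghf":
  Position 0: 'd' from first, 'g' from second => "dg"
  Position 1: 'a' from first, 'h' from second => "ah"
  Position 2: 'e' from first, 'f' from second => "ef"
Result: dgahef

dgahef


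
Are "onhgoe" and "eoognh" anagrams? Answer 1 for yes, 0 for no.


Strings: "onhgoe", "eoognh"
Sorted first:  eghnoo
Sorted second: eghnoo
Sorted forms match => anagrams

1


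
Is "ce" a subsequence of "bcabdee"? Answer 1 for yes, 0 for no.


Check if "ce" is a subsequence of "bcabdee"
Greedy scan:
  Position 0 ('b'): no match needed
  Position 1 ('c'): matches sub[0] = 'c'
  Position 2 ('a'): no match needed
  Position 3 ('b'): no match needed
  Position 4 ('d'): no match needed
  Position 5 ('e'): matches sub[1] = 'e'
  Position 6 ('e'): no match needed
All 2 characters matched => is a subsequence

1


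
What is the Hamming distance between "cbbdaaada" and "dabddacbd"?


Comparing "cbbdaaada" and "dabddacbd" position by position:
  Position 0: 'c' vs 'd' => differ
  Position 1: 'b' vs 'a' => differ
  Position 2: 'b' vs 'b' => same
  Position 3: 'd' vs 'd' => same
  Position 4: 'a' vs 'd' => differ
  Position 5: 'a' vs 'a' => same
  Position 6: 'a' vs 'c' => differ
  Position 7: 'd' vs 'b' => differ
  Position 8: 'a' vs 'd' => differ
Total differences (Hamming distance): 6

6


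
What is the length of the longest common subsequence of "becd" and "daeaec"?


LCS of "becd" and "daeaec"
DP table:
           d    a    e    a    e    c
      0    0    0    0    0    0    0
  b   0    0    0    0    0    0    0
  e   0    0    0    1    1    1    1
  c   0    0    0    1    1    1    2
  d   0    1    1    1    1    1    2
LCS length = dp[4][6] = 2

2


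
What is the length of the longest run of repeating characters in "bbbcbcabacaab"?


Input: "bbbcbcabacaab"
Scanning for longest run:
  Position 1 ('b'): continues run of 'b', length=2
  Position 2 ('b'): continues run of 'b', length=3
  Position 3 ('c'): new char, reset run to 1
  Position 4 ('b'): new char, reset run to 1
  Position 5 ('c'): new char, reset run to 1
  Position 6 ('a'): new char, reset run to 1
  Position 7 ('b'): new char, reset run to 1
  Position 8 ('a'): new char, reset run to 1
  Position 9 ('c'): new char, reset run to 1
  Position 10 ('a'): new char, reset run to 1
  Position 11 ('a'): continues run of 'a', length=2
  Position 12 ('b'): new char, reset run to 1
Longest run: 'b' with length 3

3


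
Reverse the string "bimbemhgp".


Input: bimbemhgp
Reading characters right to left:
  Position 8: 'p'
  Position 7: 'g'
  Position 6: 'h'
  Position 5: 'm'
  Position 4: 'e'
  Position 3: 'b'
  Position 2: 'm'
  Position 1: 'i'
  Position 0: 'b'
Reversed: pghmebmib

pghmebmib


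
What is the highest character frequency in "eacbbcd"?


Input: eacbbcd
Character counts:
  'a': 1
  'b': 2
  'c': 2
  'd': 1
  'e': 1
Maximum frequency: 2

2


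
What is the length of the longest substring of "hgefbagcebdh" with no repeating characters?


Input: "hgefbagcebdh"
Sliding window (track last position of each char):
  Position 0 ('h'): window [0,0] length 1 -- new best
  Position 1 ('g'): window [0,1] length 2 -- new best
  Position 2 ('e'): window [0,2] length 3 -- new best
  Position 3 ('f'): window [0,3] length 4 -- new best
  Position 4 ('b'): window [0,4] length 5 -- new best
  Position 5 ('a'): window [0,5] length 6 -- new best
  Position 6 ('g'): repeat (last at 1), move window start to 2
  Position 6 ('g'): window [2,6] length 5
  Position 7 ('c'): window [2,7] length 6
  Position 8 ('e'): repeat (last at 2), move window start to 3
  Position 8 ('e'): window [3,8] length 6
  Position 9 ('b'): repeat (last at 4), move window start to 5
  Position 9 ('b'): window [5,9] length 5
  Position 10 ('d'): window [5,10] length 6
  Position 11 ('h'): window [5,11] length 7 -- new best
Longest substring with no repeats: "agcebdh" with length 7

7


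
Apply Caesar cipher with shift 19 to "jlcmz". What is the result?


Caesar cipher: shift "jlcmz" by 19
  'j' (pos 9) + 19 = pos 2 = 'c'
  'l' (pos 11) + 19 = pos 4 = 'e'
  'c' (pos 2) + 19 = pos 21 = 'v'
  'm' (pos 12) + 19 = pos 5 = 'f'
  'z' (pos 25) + 19 = pos 18 = 's'
Result: cevfs

cevfs


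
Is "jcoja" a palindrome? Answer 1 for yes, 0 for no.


Input: jcoja
Reversed: ajocj
  Compare pos 0 ('j') with pos 4 ('a'): MISMATCH
  Compare pos 1 ('c') with pos 3 ('j'): MISMATCH
Result: not a palindrome

0


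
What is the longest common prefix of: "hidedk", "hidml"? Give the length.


Words: hidedk, hidml
  Position 0: all 'h' => match
  Position 1: all 'i' => match
  Position 2: all 'd' => match
  Position 3: ('e', 'm') => mismatch, stop
LCP = "hid" (length 3)

3


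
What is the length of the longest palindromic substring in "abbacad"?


Input: "abbacad"
Checking substrings for palindromes:
  [0:4] "abba" (len 4) => palindrome
  [3:6] "aca" (len 3) => palindrome
  [1:3] "bb" (len 2) => palindrome
Longest palindromic substring: "abba" with length 4

4


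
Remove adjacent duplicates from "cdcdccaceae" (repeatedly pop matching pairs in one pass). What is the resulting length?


Input: cdcdccaceae
Stack-based adjacent duplicate removal:
  Read 'c': push. Stack: c
  Read 'd': push. Stack: cd
  Read 'c': push. Stack: cdc
  Read 'd': push. Stack: cdcd
  Read 'c': push. Stack: cdcdc
  Read 'c': matches stack top 'c' => pop. Stack: cdcd
  Read 'a': push. Stack: cdcda
  Read 'c': push. Stack: cdcdac
  Read 'e': push. Stack: cdcdace
  Read 'a': push. Stack: cdcdacea
  Read 'e': push. Stack: cdcdaceae
Final stack: "cdcdaceae" (length 9)

9


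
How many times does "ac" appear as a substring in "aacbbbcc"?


Searching for "ac" in "aacbbbcc"
Scanning each position:
  Position 0: "aa" => no
  Position 1: "ac" => MATCH
  Position 2: "cb" => no
  Position 3: "bb" => no
  Position 4: "bb" => no
  Position 5: "bc" => no
  Position 6: "cc" => no
Total occurrences: 1

1


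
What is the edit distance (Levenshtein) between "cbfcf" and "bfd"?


Computing edit distance: "cbfcf" -> "bfd"
DP table:
           b    f    d
      0    1    2    3
  c   1    1    2    3
  b   2    1    2    3
  f   3    2    1    2
  c   4    3    2    2
  f   5    4    3    3
Edit distance = dp[5][3] = 3

3


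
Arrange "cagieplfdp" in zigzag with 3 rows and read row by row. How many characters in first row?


Zigzag "cagieplfdp" into 3 rows:
Placing characters:
  'c' => row 0
  'a' => row 1
  'g' => row 2
  'i' => row 1
  'e' => row 0
  'p' => row 1
  'l' => row 2
  'f' => row 1
  'd' => row 0
  'p' => row 1
Rows:
  Row 0: "ced"
  Row 1: "aipfp"
  Row 2: "gl"
First row length: 3

3


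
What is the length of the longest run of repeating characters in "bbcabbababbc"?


Input: "bbcabbababbc"
Scanning for longest run:
  Position 1 ('b'): continues run of 'b', length=2
  Position 2 ('c'): new char, reset run to 1
  Position 3 ('a'): new char, reset run to 1
  Position 4 ('b'): new char, reset run to 1
  Position 5 ('b'): continues run of 'b', length=2
  Position 6 ('a'): new char, reset run to 1
  Position 7 ('b'): new char, reset run to 1
  Position 8 ('a'): new char, reset run to 1
  Position 9 ('b'): new char, reset run to 1
  Position 10 ('b'): continues run of 'b', length=2
  Position 11 ('c'): new char, reset run to 1
Longest run: 'b' with length 2

2


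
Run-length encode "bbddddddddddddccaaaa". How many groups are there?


Input: bbddddddddddddccaaaa
Scanning for consecutive runs:
  Group 1: 'b' x 2 (positions 0-1)
  Group 2: 'd' x 12 (positions 2-13)
  Group 3: 'c' x 2 (positions 14-15)
  Group 4: 'a' x 4 (positions 16-19)
Total groups: 4

4


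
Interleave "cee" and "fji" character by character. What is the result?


Interleaving "cee" and "fji":
  Position 0: 'c' from first, 'f' from second => "cf"
  Position 1: 'e' from first, 'j' from second => "ej"
  Position 2: 'e' from first, 'i' from second => "ei"
Result: cfejei

cfejei


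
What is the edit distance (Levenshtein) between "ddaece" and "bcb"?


Computing edit distance: "ddaece" -> "bcb"
DP table:
           b    c    b
      0    1    2    3
  d   1    1    2    3
  d   2    2    2    3
  a   3    3    3    3
  e   4    4    4    4
  c   5    5    4    5
  e   6    6    5    5
Edit distance = dp[6][3] = 5

5


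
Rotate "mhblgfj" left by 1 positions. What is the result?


Input: "mhblgfj", rotate left by 1
First 1 characters: "m"
Remaining characters: "hblgfj"
Concatenate remaining + first: "hblgfj" + "m" = "hblgfjm"

hblgfjm


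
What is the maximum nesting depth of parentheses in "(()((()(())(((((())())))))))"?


Input: "(()((()(())(((((())())))))))"
Tracking depth:
  Position 0 '(': depth becomes 1
  Position 1 '(': depth becomes 2
  Position 2 ')': depth becomes 1
  Position 3 '(': depth becomes 2
  Position 4 '(': depth becomes 3
  Position 5 '(': depth becomes 4
  Position 6 ')': depth becomes 3
  Position 7 '(': depth becomes 4
  Position 8 '(': depth becomes 5
  Position 9 ')': depth becomes 4
  Position 10 ')': depth becomes 3
  Position 11 '(': depth becomes 4
  Position 12 '(': depth becomes 5
  Position 13 '(': depth becomes 6
  Position 14 '(': depth becomes 7
  Position 15 '(': depth becomes 8
  Position 16 '(': depth becomes 9
  Position 17 ')': depth becomes 8
  Position 18 ')': depth becomes 7
  Position 19 '(': depth becomes 8
  Position 20 ')': depth becomes 7
  Position 21 ')': depth becomes 6
  Position 22 ')': depth becomes 5
  Position 23 ')': depth becomes 4
  Position 24 ')': depth becomes 3
  Position 25 ')': depth becomes 2
  Position 26 ')': depth becomes 1
  Position 27 ')': depth becomes 0
Maximum depth reached: 9

9


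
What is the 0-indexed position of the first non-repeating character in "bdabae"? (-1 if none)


Input: bdabae
Character frequencies:
  'a': 2
  'b': 2
  'd': 1
  'e': 1
Scanning left to right for freq == 1:
  Position 0 ('b'): freq=2, skip
  Position 1 ('d'): unique! => answer = 1

1


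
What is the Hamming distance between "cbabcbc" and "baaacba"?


Comparing "cbabcbc" and "baaacba" position by position:
  Position 0: 'c' vs 'b' => differ
  Position 1: 'b' vs 'a' => differ
  Position 2: 'a' vs 'a' => same
  Position 3: 'b' vs 'a' => differ
  Position 4: 'c' vs 'c' => same
  Position 5: 'b' vs 'b' => same
  Position 6: 'c' vs 'a' => differ
Total differences (Hamming distance): 4

4


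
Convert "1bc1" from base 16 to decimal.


Input: "1bc1" in base 16
Positional expansion:
  Digit '1' (value 1) x 16^3 = 4096
  Digit 'b' (value 11) x 16^2 = 2816
  Digit 'c' (value 12) x 16^1 = 192
  Digit '1' (value 1) x 16^0 = 1
Sum = 7105

7105


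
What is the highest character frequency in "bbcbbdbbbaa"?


Input: bbcbbdbbbaa
Character counts:
  'a': 2
  'b': 7
  'c': 1
  'd': 1
Maximum frequency: 7

7


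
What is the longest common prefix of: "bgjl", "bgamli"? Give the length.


Words: bgjl, bgamli
  Position 0: all 'b' => match
  Position 1: all 'g' => match
  Position 2: ('j', 'a') => mismatch, stop
LCP = "bg" (length 2)

2


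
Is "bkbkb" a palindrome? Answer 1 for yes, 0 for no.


Input: bkbkb
Reversed: bkbkb
  Compare pos 0 ('b') with pos 4 ('b'): match
  Compare pos 1 ('k') with pos 3 ('k'): match
Result: palindrome

1


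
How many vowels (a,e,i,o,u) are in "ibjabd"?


Input: ibjabd
Checking each character:
  'i' at position 0: vowel (running total: 1)
  'b' at position 1: consonant
  'j' at position 2: consonant
  'a' at position 3: vowel (running total: 2)
  'b' at position 4: consonant
  'd' at position 5: consonant
Total vowels: 2

2


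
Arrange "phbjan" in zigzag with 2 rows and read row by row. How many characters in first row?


Zigzag "phbjan" into 2 rows:
Placing characters:
  'p' => row 0
  'h' => row 1
  'b' => row 0
  'j' => row 1
  'a' => row 0
  'n' => row 1
Rows:
  Row 0: "pba"
  Row 1: "hjn"
First row length: 3

3


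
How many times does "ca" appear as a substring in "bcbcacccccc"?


Searching for "ca" in "bcbcacccccc"
Scanning each position:
  Position 0: "bc" => no
  Position 1: "cb" => no
  Position 2: "bc" => no
  Position 3: "ca" => MATCH
  Position 4: "ac" => no
  Position 5: "cc" => no
  Position 6: "cc" => no
  Position 7: "cc" => no
  Position 8: "cc" => no
  Position 9: "cc" => no
Total occurrences: 1

1


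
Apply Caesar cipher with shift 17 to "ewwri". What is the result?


Caesar cipher: shift "ewwri" by 17
  'e' (pos 4) + 17 = pos 21 = 'v'
  'w' (pos 22) + 17 = pos 13 = 'n'
  'w' (pos 22) + 17 = pos 13 = 'n'
  'r' (pos 17) + 17 = pos 8 = 'i'
  'i' (pos 8) + 17 = pos 25 = 'z'
Result: vnniz

vnniz


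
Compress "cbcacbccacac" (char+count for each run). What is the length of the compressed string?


Input: cbcacbccacac
Runs:
  'c' x 1 => "c1"
  'b' x 1 => "b1"
  'c' x 1 => "c1"
  'a' x 1 => "a1"
  'c' x 1 => "c1"
  'b' x 1 => "b1"
  'c' x 2 => "c2"
  'a' x 1 => "a1"
  'c' x 1 => "c1"
  'a' x 1 => "a1"
  'c' x 1 => "c1"
Compressed: "c1b1c1a1c1b1c2a1c1a1c1"
Compressed length: 22

22


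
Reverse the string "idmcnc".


Input: idmcnc
Reading characters right to left:
  Position 5: 'c'
  Position 4: 'n'
  Position 3: 'c'
  Position 2: 'm'
  Position 1: 'd'
  Position 0: 'i'
Reversed: cncmdi

cncmdi


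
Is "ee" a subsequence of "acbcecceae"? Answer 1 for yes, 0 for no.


Check if "ee" is a subsequence of "acbcecceae"
Greedy scan:
  Position 0 ('a'): no match needed
  Position 1 ('c'): no match needed
  Position 2 ('b'): no match needed
  Position 3 ('c'): no match needed
  Position 4 ('e'): matches sub[0] = 'e'
  Position 5 ('c'): no match needed
  Position 6 ('c'): no match needed
  Position 7 ('e'): matches sub[1] = 'e'
  Position 8 ('a'): no match needed
  Position 9 ('e'): no match needed
All 2 characters matched => is a subsequence

1


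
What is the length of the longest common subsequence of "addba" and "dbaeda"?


LCS of "addba" and "dbaeda"
DP table:
           d    b    a    e    d    a
      0    0    0    0    0    0    0
  a   0    0    0    1    1    1    1
  d   0    1    1    1    1    2    2
  d   0    1    1    1    1    2    2
  b   0    1    2    2    2    2    2
  a   0    1    2    3    3    3    3
LCS length = dp[5][6] = 3

3


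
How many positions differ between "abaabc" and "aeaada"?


Comparing "abaabc" and "aeaada" position by position:
  Position 0: 'a' vs 'a' => same
  Position 1: 'b' vs 'e' => DIFFER
  Position 2: 'a' vs 'a' => same
  Position 3: 'a' vs 'a' => same
  Position 4: 'b' vs 'd' => DIFFER
  Position 5: 'c' vs 'a' => DIFFER
Positions that differ: 3

3


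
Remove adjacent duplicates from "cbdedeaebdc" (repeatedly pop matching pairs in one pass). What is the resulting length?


Input: cbdedeaebdc
Stack-based adjacent duplicate removal:
  Read 'c': push. Stack: c
  Read 'b': push. Stack: cb
  Read 'd': push. Stack: cbd
  Read 'e': push. Stack: cbde
  Read 'd': push. Stack: cbded
  Read 'e': push. Stack: cbdede
  Read 'a': push. Stack: cbdedea
  Read 'e': push. Stack: cbdedeae
  Read 'b': push. Stack: cbdedeaeb
  Read 'd': push. Stack: cbdedeaebd
  Read 'c': push. Stack: cbdedeaebdc
Final stack: "cbdedeaebdc" (length 11)

11


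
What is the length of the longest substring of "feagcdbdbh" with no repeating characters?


Input: "feagcdbdbh"
Sliding window (track last position of each char):
  Position 0 ('f'): window [0,0] length 1 -- new best
  Position 1 ('e'): window [0,1] length 2 -- new best
  Position 2 ('a'): window [0,2] length 3 -- new best
  Position 3 ('g'): window [0,3] length 4 -- new best
  Position 4 ('c'): window [0,4] length 5 -- new best
  Position 5 ('d'): window [0,5] length 6 -- new best
  Position 6 ('b'): window [0,6] length 7 -- new best
  Position 7 ('d'): repeat (last at 5), move window start to 6
  Position 7 ('d'): window [6,7] length 2
  Position 8 ('b'): repeat (last at 6), move window start to 7
  Position 8 ('b'): window [7,8] length 2
  Position 9 ('h'): window [7,9] length 3
Longest substring with no repeats: "feagcdb" with length 7

7


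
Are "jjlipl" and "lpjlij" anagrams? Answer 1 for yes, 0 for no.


Strings: "jjlipl", "lpjlij"
Sorted first:  ijjllp
Sorted second: ijjllp
Sorted forms match => anagrams

1


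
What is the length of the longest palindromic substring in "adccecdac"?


Input: "adccecdac"
Checking substrings for palindromes:
  [3:6] "cec" (len 3) => palindrome
  [2:4] "cc" (len 2) => palindrome
Longest palindromic substring: "cec" with length 3

3


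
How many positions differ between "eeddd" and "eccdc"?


Comparing "eeddd" and "eccdc" position by position:
  Position 0: 'e' vs 'e' => same
  Position 1: 'e' vs 'c' => DIFFER
  Position 2: 'd' vs 'c' => DIFFER
  Position 3: 'd' vs 'd' => same
  Position 4: 'd' vs 'c' => DIFFER
Positions that differ: 3

3


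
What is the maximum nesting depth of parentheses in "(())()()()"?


Input: "(())()()()"
Tracking depth:
  Position 0 '(': depth becomes 1
  Position 1 '(': depth becomes 2
  Position 2 ')': depth becomes 1
  Position 3 ')': depth becomes 0
  Position 4 '(': depth becomes 1
  Position 5 ')': depth becomes 0
  Position 6 '(': depth becomes 1
  Position 7 ')': depth becomes 0
  Position 8 '(': depth becomes 1
  Position 9 ')': depth becomes 0
Maximum depth reached: 2

2


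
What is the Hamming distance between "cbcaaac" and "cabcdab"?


Comparing "cbcaaac" and "cabcdab" position by position:
  Position 0: 'c' vs 'c' => same
  Position 1: 'b' vs 'a' => differ
  Position 2: 'c' vs 'b' => differ
  Position 3: 'a' vs 'c' => differ
  Position 4: 'a' vs 'd' => differ
  Position 5: 'a' vs 'a' => same
  Position 6: 'c' vs 'b' => differ
Total differences (Hamming distance): 5

5


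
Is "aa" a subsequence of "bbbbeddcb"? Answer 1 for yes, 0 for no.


Check if "aa" is a subsequence of "bbbbeddcb"
Greedy scan:
  Position 0 ('b'): no match needed
  Position 1 ('b'): no match needed
  Position 2 ('b'): no match needed
  Position 3 ('b'): no match needed
  Position 4 ('e'): no match needed
  Position 5 ('d'): no match needed
  Position 6 ('d'): no match needed
  Position 7 ('c'): no match needed
  Position 8 ('b'): no match needed
Only matched 0/2 characters => not a subsequence

0


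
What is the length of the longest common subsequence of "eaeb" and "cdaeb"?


LCS of "eaeb" and "cdaeb"
DP table:
           c    d    a    e    b
      0    0    0    0    0    0
  e   0    0    0    0    1    1
  a   0    0    0    1    1    1
  e   0    0    0    1    2    2
  b   0    0    0    1    2    3
LCS length = dp[4][5] = 3

3


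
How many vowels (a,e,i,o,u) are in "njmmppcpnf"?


Input: njmmppcpnf
Checking each character:
  'n' at position 0: consonant
  'j' at position 1: consonant
  'm' at position 2: consonant
  'm' at position 3: consonant
  'p' at position 4: consonant
  'p' at position 5: consonant
  'c' at position 6: consonant
  'p' at position 7: consonant
  'n' at position 8: consonant
  'f' at position 9: consonant
Total vowels: 0

0


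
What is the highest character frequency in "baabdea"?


Input: baabdea
Character counts:
  'a': 3
  'b': 2
  'd': 1
  'e': 1
Maximum frequency: 3

3


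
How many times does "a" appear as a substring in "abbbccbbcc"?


Searching for "a" in "abbbccbbcc"
Scanning each position:
  Position 0: "a" => MATCH
  Position 1: "b" => no
  Position 2: "b" => no
  Position 3: "b" => no
  Position 4: "c" => no
  Position 5: "c" => no
  Position 6: "b" => no
  Position 7: "b" => no
  Position 8: "c" => no
  Position 9: "c" => no
Total occurrences: 1

1


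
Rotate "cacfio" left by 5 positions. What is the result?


Input: "cacfio", rotate left by 5
First 5 characters: "cacfi"
Remaining characters: "o"
Concatenate remaining + first: "o" + "cacfi" = "ocacfi"

ocacfi


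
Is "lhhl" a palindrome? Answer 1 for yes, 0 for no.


Input: lhhl
Reversed: lhhl
  Compare pos 0 ('l') with pos 3 ('l'): match
  Compare pos 1 ('h') with pos 2 ('h'): match
Result: palindrome

1


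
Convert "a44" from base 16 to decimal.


Input: "a44" in base 16
Positional expansion:
  Digit 'a' (value 10) x 16^2 = 2560
  Digit '4' (value 4) x 16^1 = 64
  Digit '4' (value 4) x 16^0 = 4
Sum = 2628

2628


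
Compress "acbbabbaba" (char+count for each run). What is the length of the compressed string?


Input: acbbabbaba
Runs:
  'a' x 1 => "a1"
  'c' x 1 => "c1"
  'b' x 2 => "b2"
  'a' x 1 => "a1"
  'b' x 2 => "b2"
  'a' x 1 => "a1"
  'b' x 1 => "b1"
  'a' x 1 => "a1"
Compressed: "a1c1b2a1b2a1b1a1"
Compressed length: 16

16


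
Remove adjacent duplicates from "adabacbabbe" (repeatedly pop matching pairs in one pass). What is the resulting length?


Input: adabacbabbe
Stack-based adjacent duplicate removal:
  Read 'a': push. Stack: a
  Read 'd': push. Stack: ad
  Read 'a': push. Stack: ada
  Read 'b': push. Stack: adab
  Read 'a': push. Stack: adaba
  Read 'c': push. Stack: adabac
  Read 'b': push. Stack: adabacb
  Read 'a': push. Stack: adabacba
  Read 'b': push. Stack: adabacbab
  Read 'b': matches stack top 'b' => pop. Stack: adabacba
  Read 'e': push. Stack: adabacbae
Final stack: "adabacbae" (length 9)

9


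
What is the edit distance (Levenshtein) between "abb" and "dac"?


Computing edit distance: "abb" -> "dac"
DP table:
           d    a    c
      0    1    2    3
  a   1    1    1    2
  b   2    2    2    2
  b   3    3    3    3
Edit distance = dp[3][3] = 3

3


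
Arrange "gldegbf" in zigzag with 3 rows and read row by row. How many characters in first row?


Zigzag "gldegbf" into 3 rows:
Placing characters:
  'g' => row 0
  'l' => row 1
  'd' => row 2
  'e' => row 1
  'g' => row 0
  'b' => row 1
  'f' => row 2
Rows:
  Row 0: "gg"
  Row 1: "leb"
  Row 2: "df"
First row length: 2

2


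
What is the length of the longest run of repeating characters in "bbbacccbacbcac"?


Input: "bbbacccbacbcac"
Scanning for longest run:
  Position 1 ('b'): continues run of 'b', length=2
  Position 2 ('b'): continues run of 'b', length=3
  Position 3 ('a'): new char, reset run to 1
  Position 4 ('c'): new char, reset run to 1
  Position 5 ('c'): continues run of 'c', length=2
  Position 6 ('c'): continues run of 'c', length=3
  Position 7 ('b'): new char, reset run to 1
  Position 8 ('a'): new char, reset run to 1
  Position 9 ('c'): new char, reset run to 1
  Position 10 ('b'): new char, reset run to 1
  Position 11 ('c'): new char, reset run to 1
  Position 12 ('a'): new char, reset run to 1
  Position 13 ('c'): new char, reset run to 1
Longest run: 'b' with length 3

3


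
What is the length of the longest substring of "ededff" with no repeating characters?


Input: "ededff"
Sliding window (track last position of each char):
  Position 0 ('e'): window [0,0] length 1 -- new best
  Position 1 ('d'): window [0,1] length 2 -- new best
  Position 2 ('e'): repeat (last at 0), move window start to 1
  Position 2 ('e'): window [1,2] length 2
  Position 3 ('d'): repeat (last at 1), move window start to 2
  Position 3 ('d'): window [2,3] length 2
  Position 4 ('f'): window [2,4] length 3 -- new best
  Position 5 ('f'): repeat (last at 4), move window start to 5
  Position 5 ('f'): window [5,5] length 1
Longest substring with no repeats: "edf" with length 3

3


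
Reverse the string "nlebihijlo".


Input: nlebihijlo
Reading characters right to left:
  Position 9: 'o'
  Position 8: 'l'
  Position 7: 'j'
  Position 6: 'i'
  Position 5: 'h'
  Position 4: 'i'
  Position 3: 'b'
  Position 2: 'e'
  Position 1: 'l'
  Position 0: 'n'
Reversed: oljihibeln

oljihibeln


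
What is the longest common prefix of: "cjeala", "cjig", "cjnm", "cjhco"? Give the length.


Words: cjeala, cjig, cjnm, cjhco
  Position 0: all 'c' => match
  Position 1: all 'j' => match
  Position 2: ('e', 'i', 'n', 'h') => mismatch, stop
LCP = "cj" (length 2)

2


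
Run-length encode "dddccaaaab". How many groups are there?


Input: dddccaaaab
Scanning for consecutive runs:
  Group 1: 'd' x 3 (positions 0-2)
  Group 2: 'c' x 2 (positions 3-4)
  Group 3: 'a' x 4 (positions 5-8)
  Group 4: 'b' x 1 (positions 9-9)
Total groups: 4

4


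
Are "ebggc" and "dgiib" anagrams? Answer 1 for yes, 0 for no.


Strings: "ebggc", "dgiib"
Sorted first:  bcegg
Sorted second: bdgii
Differ at position 1: 'c' vs 'd' => not anagrams

0


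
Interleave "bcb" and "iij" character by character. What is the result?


Interleaving "bcb" and "iij":
  Position 0: 'b' from first, 'i' from second => "bi"
  Position 1: 'c' from first, 'i' from second => "ci"
  Position 2: 'b' from first, 'j' from second => "bj"
Result: bicibj

bicibj


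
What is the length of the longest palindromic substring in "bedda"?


Input: "bedda"
Checking substrings for palindromes:
  [2:4] "dd" (len 2) => palindrome
Longest palindromic substring: "dd" with length 2

2


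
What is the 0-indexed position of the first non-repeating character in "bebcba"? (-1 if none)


Input: bebcba
Character frequencies:
  'a': 1
  'b': 3
  'c': 1
  'e': 1
Scanning left to right for freq == 1:
  Position 0 ('b'): freq=3, skip
  Position 1 ('e'): unique! => answer = 1

1


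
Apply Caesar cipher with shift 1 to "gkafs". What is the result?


Caesar cipher: shift "gkafs" by 1
  'g' (pos 6) + 1 = pos 7 = 'h'
  'k' (pos 10) + 1 = pos 11 = 'l'
  'a' (pos 0) + 1 = pos 1 = 'b'
  'f' (pos 5) + 1 = pos 6 = 'g'
  's' (pos 18) + 1 = pos 19 = 't'
Result: hlbgt

hlbgt


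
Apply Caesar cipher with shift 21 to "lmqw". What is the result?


Caesar cipher: shift "lmqw" by 21
  'l' (pos 11) + 21 = pos 6 = 'g'
  'm' (pos 12) + 21 = pos 7 = 'h'
  'q' (pos 16) + 21 = pos 11 = 'l'
  'w' (pos 22) + 21 = pos 17 = 'r'
Result: ghlr

ghlr


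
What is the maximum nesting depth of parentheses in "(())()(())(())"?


Input: "(())()(())(())"
Tracking depth:
  Position 0 '(': depth becomes 1
  Position 1 '(': depth becomes 2
  Position 2 ')': depth becomes 1
  Position 3 ')': depth becomes 0
  Position 4 '(': depth becomes 1
  Position 5 ')': depth becomes 0
  Position 6 '(': depth becomes 1
  Position 7 '(': depth becomes 2
  Position 8 ')': depth becomes 1
  Position 9 ')': depth becomes 0
  Position 10 '(': depth becomes 1
  Position 11 '(': depth becomes 2
  Position 12 ')': depth becomes 1
  Position 13 ')': depth becomes 0
Maximum depth reached: 2

2


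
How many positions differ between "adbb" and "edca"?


Comparing "adbb" and "edca" position by position:
  Position 0: 'a' vs 'e' => DIFFER
  Position 1: 'd' vs 'd' => same
  Position 2: 'b' vs 'c' => DIFFER
  Position 3: 'b' vs 'a' => DIFFER
Positions that differ: 3

3


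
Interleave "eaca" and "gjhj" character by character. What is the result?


Interleaving "eaca" and "gjhj":
  Position 0: 'e' from first, 'g' from second => "eg"
  Position 1: 'a' from first, 'j' from second => "aj"
  Position 2: 'c' from first, 'h' from second => "ch"
  Position 3: 'a' from first, 'j' from second => "aj"
Result: egajchaj

egajchaj


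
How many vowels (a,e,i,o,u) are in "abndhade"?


Input: abndhade
Checking each character:
  'a' at position 0: vowel (running total: 1)
  'b' at position 1: consonant
  'n' at position 2: consonant
  'd' at position 3: consonant
  'h' at position 4: consonant
  'a' at position 5: vowel (running total: 2)
  'd' at position 6: consonant
  'e' at position 7: vowel (running total: 3)
Total vowels: 3

3


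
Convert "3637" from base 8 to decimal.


Input: "3637" in base 8
Positional expansion:
  Digit '3' (value 3) x 8^3 = 1536
  Digit '6' (value 6) x 8^2 = 384
  Digit '3' (value 3) x 8^1 = 24
  Digit '7' (value 7) x 8^0 = 7
Sum = 1951

1951


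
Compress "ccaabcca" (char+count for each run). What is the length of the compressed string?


Input: ccaabcca
Runs:
  'c' x 2 => "c2"
  'a' x 2 => "a2"
  'b' x 1 => "b1"
  'c' x 2 => "c2"
  'a' x 1 => "a1"
Compressed: "c2a2b1c2a1"
Compressed length: 10

10


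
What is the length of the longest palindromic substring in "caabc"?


Input: "caabc"
Checking substrings for palindromes:
  [1:3] "aa" (len 2) => palindrome
Longest palindromic substring: "aa" with length 2

2


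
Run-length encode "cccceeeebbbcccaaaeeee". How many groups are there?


Input: cccceeeebbbcccaaaeeee
Scanning for consecutive runs:
  Group 1: 'c' x 4 (positions 0-3)
  Group 2: 'e' x 4 (positions 4-7)
  Group 3: 'b' x 3 (positions 8-10)
  Group 4: 'c' x 3 (positions 11-13)
  Group 5: 'a' x 3 (positions 14-16)
  Group 6: 'e' x 4 (positions 17-20)
Total groups: 6

6


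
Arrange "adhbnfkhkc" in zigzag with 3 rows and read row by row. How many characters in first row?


Zigzag "adhbnfkhkc" into 3 rows:
Placing characters:
  'a' => row 0
  'd' => row 1
  'h' => row 2
  'b' => row 1
  'n' => row 0
  'f' => row 1
  'k' => row 2
  'h' => row 1
  'k' => row 0
  'c' => row 1
Rows:
  Row 0: "ank"
  Row 1: "dbfhc"
  Row 2: "hk"
First row length: 3

3


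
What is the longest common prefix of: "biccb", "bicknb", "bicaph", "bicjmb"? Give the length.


Words: biccb, bicknb, bicaph, bicjmb
  Position 0: all 'b' => match
  Position 1: all 'i' => match
  Position 2: all 'c' => match
  Position 3: ('c', 'k', 'a', 'j') => mismatch, stop
LCP = "bic" (length 3)

3


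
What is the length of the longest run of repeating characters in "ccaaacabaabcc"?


Input: "ccaaacabaabcc"
Scanning for longest run:
  Position 1 ('c'): continues run of 'c', length=2
  Position 2 ('a'): new char, reset run to 1
  Position 3 ('a'): continues run of 'a', length=2
  Position 4 ('a'): continues run of 'a', length=3
  Position 5 ('c'): new char, reset run to 1
  Position 6 ('a'): new char, reset run to 1
  Position 7 ('b'): new char, reset run to 1
  Position 8 ('a'): new char, reset run to 1
  Position 9 ('a'): continues run of 'a', length=2
  Position 10 ('b'): new char, reset run to 1
  Position 11 ('c'): new char, reset run to 1
  Position 12 ('c'): continues run of 'c', length=2
Longest run: 'a' with length 3

3


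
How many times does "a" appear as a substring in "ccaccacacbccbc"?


Searching for "a" in "ccaccacacbccbc"
Scanning each position:
  Position 0: "c" => no
  Position 1: "c" => no
  Position 2: "a" => MATCH
  Position 3: "c" => no
  Position 4: "c" => no
  Position 5: "a" => MATCH
  Position 6: "c" => no
  Position 7: "a" => MATCH
  Position 8: "c" => no
  Position 9: "b" => no
  Position 10: "c" => no
  Position 11: "c" => no
  Position 12: "b" => no
  Position 13: "c" => no
Total occurrences: 3

3


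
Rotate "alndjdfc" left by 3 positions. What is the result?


Input: "alndjdfc", rotate left by 3
First 3 characters: "aln"
Remaining characters: "djdfc"
Concatenate remaining + first: "djdfc" + "aln" = "djdfcaln"

djdfcaln


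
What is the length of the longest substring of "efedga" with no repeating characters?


Input: "efedga"
Sliding window (track last position of each char):
  Position 0 ('e'): window [0,0] length 1 -- new best
  Position 1 ('f'): window [0,1] length 2 -- new best
  Position 2 ('e'): repeat (last at 0), move window start to 1
  Position 2 ('e'): window [1,2] length 2
  Position 3 ('d'): window [1,3] length 3 -- new best
  Position 4 ('g'): window [1,4] length 4 -- new best
  Position 5 ('a'): window [1,5] length 5 -- new best
Longest substring with no repeats: "fedga" with length 5

5


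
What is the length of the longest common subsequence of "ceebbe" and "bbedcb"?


LCS of "ceebbe" and "bbedcb"
DP table:
           b    b    e    d    c    b
      0    0    0    0    0    0    0
  c   0    0    0    0    0    1    1
  e   0    0    0    1    1    1    1
  e   0    0    0    1    1    1    1
  b   0    1    1    1    1    1    2
  b   0    1    2    2    2    2    2
  e   0    1    2    3    3    3    3
LCS length = dp[6][6] = 3

3


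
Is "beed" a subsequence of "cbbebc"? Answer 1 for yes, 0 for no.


Check if "beed" is a subsequence of "cbbebc"
Greedy scan:
  Position 0 ('c'): no match needed
  Position 1 ('b'): matches sub[0] = 'b'
  Position 2 ('b'): no match needed
  Position 3 ('e'): matches sub[1] = 'e'
  Position 4 ('b'): no match needed
  Position 5 ('c'): no match needed
Only matched 2/4 characters => not a subsequence

0


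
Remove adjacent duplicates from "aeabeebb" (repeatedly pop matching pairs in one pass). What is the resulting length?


Input: aeabeebb
Stack-based adjacent duplicate removal:
  Read 'a': push. Stack: a
  Read 'e': push. Stack: ae
  Read 'a': push. Stack: aea
  Read 'b': push. Stack: aeab
  Read 'e': push. Stack: aeabe
  Read 'e': matches stack top 'e' => pop. Stack: aeab
  Read 'b': matches stack top 'b' => pop. Stack: aea
  Read 'b': push. Stack: aeab
Final stack: "aeab" (length 4)

4


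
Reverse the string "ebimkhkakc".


Input: ebimkhkakc
Reading characters right to left:
  Position 9: 'c'
  Position 8: 'k'
  Position 7: 'a'
  Position 6: 'k'
  Position 5: 'h'
  Position 4: 'k'
  Position 3: 'm'
  Position 2: 'i'
  Position 1: 'b'
  Position 0: 'e'
Reversed: ckakhkmibe

ckakhkmibe


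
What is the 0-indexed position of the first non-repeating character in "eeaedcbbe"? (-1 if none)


Input: eeaedcbbe
Character frequencies:
  'a': 1
  'b': 2
  'c': 1
  'd': 1
  'e': 4
Scanning left to right for freq == 1:
  Position 0 ('e'): freq=4, skip
  Position 1 ('e'): freq=4, skip
  Position 2 ('a'): unique! => answer = 2

2


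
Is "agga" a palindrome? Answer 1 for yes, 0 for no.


Input: agga
Reversed: agga
  Compare pos 0 ('a') with pos 3 ('a'): match
  Compare pos 1 ('g') with pos 2 ('g'): match
Result: palindrome

1


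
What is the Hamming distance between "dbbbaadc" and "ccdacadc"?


Comparing "dbbbaadc" and "ccdacadc" position by position:
  Position 0: 'd' vs 'c' => differ
  Position 1: 'b' vs 'c' => differ
  Position 2: 'b' vs 'd' => differ
  Position 3: 'b' vs 'a' => differ
  Position 4: 'a' vs 'c' => differ
  Position 5: 'a' vs 'a' => same
  Position 6: 'd' vs 'd' => same
  Position 7: 'c' vs 'c' => same
Total differences (Hamming distance): 5

5


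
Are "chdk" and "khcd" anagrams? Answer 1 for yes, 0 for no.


Strings: "chdk", "khcd"
Sorted first:  cdhk
Sorted second: cdhk
Sorted forms match => anagrams

1


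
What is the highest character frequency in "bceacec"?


Input: bceacec
Character counts:
  'a': 1
  'b': 1
  'c': 3
  'e': 2
Maximum frequency: 3

3


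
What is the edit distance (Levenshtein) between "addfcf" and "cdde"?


Computing edit distance: "addfcf" -> "cdde"
DP table:
           c    d    d    e
      0    1    2    3    4
  a   1    1    2    3    4
  d   2    2    1    2    3
  d   3    3    2    1    2
  f   4    4    3    2    2
  c   5    4    4    3    3
  f   6    5    5    4    4
Edit distance = dp[6][4] = 4

4


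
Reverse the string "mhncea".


Input: mhncea
Reading characters right to left:
  Position 5: 'a'
  Position 4: 'e'
  Position 3: 'c'
  Position 2: 'n'
  Position 1: 'h'
  Position 0: 'm'
Reversed: aecnhm

aecnhm


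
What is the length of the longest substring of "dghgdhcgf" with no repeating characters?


Input: "dghgdhcgf"
Sliding window (track last position of each char):
  Position 0 ('d'): window [0,0] length 1 -- new best
  Position 1 ('g'): window [0,1] length 2 -- new best
  Position 2 ('h'): window [0,2] length 3 -- new best
  Position 3 ('g'): repeat (last at 1), move window start to 2
  Position 3 ('g'): window [2,3] length 2
  Position 4 ('d'): window [2,4] length 3
  Position 5 ('h'): repeat (last at 2), move window start to 3
  Position 5 ('h'): window [3,5] length 3
  Position 6 ('c'): window [3,6] length 4 -- new best
  Position 7 ('g'): repeat (last at 3), move window start to 4
  Position 7 ('g'): window [4,7] length 4
  Position 8 ('f'): window [4,8] length 5 -- new best
Longest substring with no repeats: "dhcgf" with length 5

5


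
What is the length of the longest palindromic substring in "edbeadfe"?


Input: "edbeadfe"
Checking substrings for palindromes:
  No multi-char palindromic substrings found
Longest palindromic substring: "e" with length 1

1


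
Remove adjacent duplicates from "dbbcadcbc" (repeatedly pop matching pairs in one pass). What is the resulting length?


Input: dbbcadcbc
Stack-based adjacent duplicate removal:
  Read 'd': push. Stack: d
  Read 'b': push. Stack: db
  Read 'b': matches stack top 'b' => pop. Stack: d
  Read 'c': push. Stack: dc
  Read 'a': push. Stack: dca
  Read 'd': push. Stack: dcad
  Read 'c': push. Stack: dcadc
  Read 'b': push. Stack: dcadcb
  Read 'c': push. Stack: dcadcbc
Final stack: "dcadcbc" (length 7)

7


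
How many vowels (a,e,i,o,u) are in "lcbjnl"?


Input: lcbjnl
Checking each character:
  'l' at position 0: consonant
  'c' at position 1: consonant
  'b' at position 2: consonant
  'j' at position 3: consonant
  'n' at position 4: consonant
  'l' at position 5: consonant
Total vowels: 0

0


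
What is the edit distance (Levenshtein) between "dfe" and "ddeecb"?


Computing edit distance: "dfe" -> "ddeecb"
DP table:
           d    d    e    e    c    b
      0    1    2    3    4    5    6
  d   1    0    1    2    3    4    5
  f   2    1    1    2    3    4    5
  e   3    2    2    1    2    3    4
Edit distance = dp[3][6] = 4

4


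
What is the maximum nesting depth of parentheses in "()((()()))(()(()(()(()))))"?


Input: "()((()()))(()(()(()(()))))"
Tracking depth:
  Position 0 '(': depth becomes 1
  Position 1 ')': depth becomes 0
  Position 2 '(': depth becomes 1
  Position 3 '(': depth becomes 2
  Position 4 '(': depth becomes 3
  Position 5 ')': depth becomes 2
  Position 6 '(': depth becomes 3
  Position 7 ')': depth becomes 2
  Position 8 ')': depth becomes 1
  Position 9 ')': depth becomes 0
  Position 10 '(': depth becomes 1
  Position 11 '(': depth becomes 2
  Position 12 ')': depth becomes 1
  Position 13 '(': depth becomes 2
  Position 14 '(': depth becomes 3
  Position 15 ')': depth becomes 2
  Position 16 '(': depth becomes 3
  Position 17 '(': depth becomes 4
  Position 18 ')': depth becomes 3
  Position 19 '(': depth becomes 4
  Position 20 '(': depth becomes 5
  Position 21 ')': depth becomes 4
  Position 22 ')': depth becomes 3
  Position 23 ')': depth becomes 2
  Position 24 ')': depth becomes 1
  Position 25 ')': depth becomes 0
Maximum depth reached: 5

5


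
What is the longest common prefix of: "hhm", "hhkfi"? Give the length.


Words: hhm, hhkfi
  Position 0: all 'h' => match
  Position 1: all 'h' => match
  Position 2: ('m', 'k') => mismatch, stop
LCP = "hh" (length 2)

2


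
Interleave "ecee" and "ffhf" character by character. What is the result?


Interleaving "ecee" and "ffhf":
  Position 0: 'e' from first, 'f' from second => "ef"
  Position 1: 'c' from first, 'f' from second => "cf"
  Position 2: 'e' from first, 'h' from second => "eh"
  Position 3: 'e' from first, 'f' from second => "ef"
Result: efcfehef

efcfehef


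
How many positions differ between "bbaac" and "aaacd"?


Comparing "bbaac" and "aaacd" position by position:
  Position 0: 'b' vs 'a' => DIFFER
  Position 1: 'b' vs 'a' => DIFFER
  Position 2: 'a' vs 'a' => same
  Position 3: 'a' vs 'c' => DIFFER
  Position 4: 'c' vs 'd' => DIFFER
Positions that differ: 4

4


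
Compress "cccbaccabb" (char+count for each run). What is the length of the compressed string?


Input: cccbaccabb
Runs:
  'c' x 3 => "c3"
  'b' x 1 => "b1"
  'a' x 1 => "a1"
  'c' x 2 => "c2"
  'a' x 1 => "a1"
  'b' x 2 => "b2"
Compressed: "c3b1a1c2a1b2"
Compressed length: 12

12


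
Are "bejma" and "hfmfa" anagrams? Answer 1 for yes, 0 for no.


Strings: "bejma", "hfmfa"
Sorted first:  abejm
Sorted second: affhm
Differ at position 1: 'b' vs 'f' => not anagrams

0


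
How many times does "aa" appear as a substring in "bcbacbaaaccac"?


Searching for "aa" in "bcbacbaaaccac"
Scanning each position:
  Position 0: "bc" => no
  Position 1: "cb" => no
  Position 2: "ba" => no
  Position 3: "ac" => no
  Position 4: "cb" => no
  Position 5: "ba" => no
  Position 6: "aa" => MATCH
  Position 7: "aa" => MATCH
  Position 8: "ac" => no
  Position 9: "cc" => no
  Position 10: "ca" => no
  Position 11: "ac" => no
Total occurrences: 2

2
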